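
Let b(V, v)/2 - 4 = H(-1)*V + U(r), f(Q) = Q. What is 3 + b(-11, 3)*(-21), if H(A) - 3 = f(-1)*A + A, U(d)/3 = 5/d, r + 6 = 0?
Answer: 1326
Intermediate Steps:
r = -6 (r = -6 + 0 = -6)
U(d) = 15/d (U(d) = 3*(5/d) = 15/d)
H(A) = 3 (H(A) = 3 + (-A + A) = 3 + 0 = 3)
b(V, v) = 3 + 6*V (b(V, v) = 8 + 2*(3*V + 15/(-6)) = 8 + 2*(3*V + 15*(-⅙)) = 8 + 2*(3*V - 5/2) = 8 + 2*(-5/2 + 3*V) = 8 + (-5 + 6*V) = 3 + 6*V)
3 + b(-11, 3)*(-21) = 3 + (3 + 6*(-11))*(-21) = 3 + (3 - 66)*(-21) = 3 - 63*(-21) = 3 + 1323 = 1326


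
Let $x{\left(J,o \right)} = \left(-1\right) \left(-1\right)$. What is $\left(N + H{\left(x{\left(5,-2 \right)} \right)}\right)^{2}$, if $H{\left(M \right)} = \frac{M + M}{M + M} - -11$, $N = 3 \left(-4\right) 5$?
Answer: $2304$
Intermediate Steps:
$x{\left(J,o \right)} = 1$
$N = -60$ ($N = \left(-12\right) 5 = -60$)
$H{\left(M \right)} = 12$ ($H{\left(M \right)} = \frac{2 M}{2 M} + 11 = 2 M \frac{1}{2 M} + 11 = 1 + 11 = 12$)
$\left(N + H{\left(x{\left(5,-2 \right)} \right)}\right)^{2} = \left(-60 + 12\right)^{2} = \left(-48\right)^{2} = 2304$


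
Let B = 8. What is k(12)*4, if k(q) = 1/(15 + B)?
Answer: 4/23 ≈ 0.17391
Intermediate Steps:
k(q) = 1/23 (k(q) = 1/(15 + 8) = 1/23)
k(12)*4 = (1/23)*4 = 4/23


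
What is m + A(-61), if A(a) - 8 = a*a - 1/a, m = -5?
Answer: 227165/61 ≈ 3724.0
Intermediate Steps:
A(a) = 8 + a² - 1/a (A(a) = 8 + (a*a - 1/a) = 8 + (a² - 1/a) = 8 + a² - 1/a)
m + A(-61) = -5 + (8 + (-61)² - 1/(-61)) = -5 + (8 + 3721 - 1*(-1/61)) = -5 + (8 + 3721 + 1/61) = -5 + 227470/61 = 227165/61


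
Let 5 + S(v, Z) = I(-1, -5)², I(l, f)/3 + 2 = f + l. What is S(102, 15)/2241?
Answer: 571/2241 ≈ 0.25480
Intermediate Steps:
I(l, f) = -6 + 3*f + 3*l (I(l, f) = -6 + 3*(f + l) = -6 + (3*f + 3*l) = -6 + 3*f + 3*l)
S(v, Z) = 571 (S(v, Z) = -5 + (-6 + 3*(-5) + 3*(-1))² = -5 + (-6 - 15 - 3)² = -5 + (-24)² = -5 + 576 = 571)
S(102, 15)/2241 = 571/2241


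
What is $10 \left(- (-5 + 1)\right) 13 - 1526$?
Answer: $-1006$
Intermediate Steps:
$10 \left(- (-5 + 1)\right) 13 - 1526 = 10 \left(\left(-1\right) \left(-4\right)\right) 13 - 1526 = 10 \cdot 4 \cdot 13 - 1526 = 40 \cdot 13 - 1526 = 520 - 1526 = -1006$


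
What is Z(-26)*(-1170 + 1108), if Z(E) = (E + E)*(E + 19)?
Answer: -22568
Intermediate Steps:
Z(E) = 2*E*(19 + E) (Z(E) = (2*E)*(19 + E) = 2*E*(19 + E))
Z(-26)*(-1170 + 1108) = (2*(-26)*(19 - 26))*(-1170 + 1108) = (2*(-26)*(-7))*(-62) = 364*(-62) = -22568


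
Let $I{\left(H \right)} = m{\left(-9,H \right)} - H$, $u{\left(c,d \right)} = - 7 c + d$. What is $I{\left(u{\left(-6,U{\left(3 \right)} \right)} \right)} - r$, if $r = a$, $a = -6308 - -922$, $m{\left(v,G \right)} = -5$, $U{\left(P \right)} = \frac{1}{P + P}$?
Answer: $\frac{32033}{6} \approx 5338.8$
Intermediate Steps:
$U{\left(P \right)} = \frac{1}{2 P}$
$u{\left(c,d \right)} = d - 7 c$
$a = -5386$ ($a = -6308 + 922 = -5386$)
$r = -5386$
$I{\left(H \right)} = -5 - H$
$I{\left(u{\left(-6,U{\left(3 \right)} \right)} \right)} - r = \left(-5 - \left(\frac{1}{2 \cdot 3} - -42\right)\right) - -5386 = \left(-5 - \left(\frac{1}{2} \cdot \frac{1}{3} + 42\right)\right) + 5386 = \left(-5 - \left(\frac{1}{6} + 42\right)\right) + 5386 = \left(-5 - \frac{253}{6}\right) + 5386 = - \frac{283}{6} + 5386 = \frac{32033}{6}$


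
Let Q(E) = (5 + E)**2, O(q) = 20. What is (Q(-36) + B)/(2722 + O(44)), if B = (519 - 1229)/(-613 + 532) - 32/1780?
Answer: 34954547/98835390 ≈ 0.35366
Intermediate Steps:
B = 315302/36045 (B = -710/(-81) - 32*1/1780 = -710*(-1/81) - 8/445 = 710/81 - 8/445 = 315302/36045 ≈ 8.7475)
(Q(-36) + B)/(2722 + O(44)) = ((5 - 36)**2 + 315302/36045)/(2722 + 20) = ((-31)**2 + 315302/36045)/2742 = (961 + 315302/36045)*(1/2742) = (34954547/36045)*(1/2742) = 34954547/98835390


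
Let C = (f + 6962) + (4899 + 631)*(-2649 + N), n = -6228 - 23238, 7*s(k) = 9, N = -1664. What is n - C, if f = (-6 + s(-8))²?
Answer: 1166907549/49 ≈ 2.3814e+7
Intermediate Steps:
s(k) = 9/7 (s(k) = (⅐)*9 = 9/7)
f = 1089/49 (f = (-6 + 9/7)² = (-33/7)² = 1089/49 ≈ 22.224)
n = -29466
C = -1168351383/49 (C = (1089/49 + 6962) + (4899 + 631)*(-2649 - 1664) = 342227/49 + 5530*(-4313) = 342227/49 - 23850890 = -1168351383/49 ≈ -2.3844e+7)
n - C = -29466 - 1*(-1168351383/49) = -29466 + 1168351383/49 = 1166907549/49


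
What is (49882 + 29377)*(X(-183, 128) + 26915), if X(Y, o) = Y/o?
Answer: 273042261683/128 ≈ 2.1331e+9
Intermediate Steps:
(49882 + 29377)*(X(-183, 128) + 26915) = (49882 + 29377)*(-183/128 + 26915) = 79259*(-183*1/128 + 26915) = 79259*(-183/128 + 26915) = 79259*(3444937/128) = 273042261683/128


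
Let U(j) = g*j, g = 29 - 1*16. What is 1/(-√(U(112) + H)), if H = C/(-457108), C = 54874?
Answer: -√76050700577598/332747187 ≈ -0.026208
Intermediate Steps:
g = 13 (g = 29 - 16 = 13)
H = -27437/228554 (H = 54874/(-457108) = 54874*(-1/457108) = -27437/228554 ≈ -0.12005)
U(j) = 13*j
1/(-√(U(112) + H)) = 1/(-√(13*112 - 27437/228554)) = 1/(-√(1456 - 27437/228554)) = 1/(-√(332747187/228554)) = 1/(-√76050700577598/228554) = -√76050700577598/332747187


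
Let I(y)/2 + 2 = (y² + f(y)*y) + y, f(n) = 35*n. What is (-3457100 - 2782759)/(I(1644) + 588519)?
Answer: -6239859/195188795 ≈ -0.031968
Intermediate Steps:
I(y) = -4 + 2*y + 72*y² (I(y) = -4 + 2*((y² + (35*y)*y) + y) = -4 + 2*((y² + 35*y²) + y) = -4 + 2*(36*y² + y) = -4 + 2*(y + 36*y²) = -4 + (2*y + 72*y²) = -4 + 2*y + 72*y²)
(-3457100 - 2782759)/(I(1644) + 588519) = (-3457100 - 2782759)/((-4 + 2*1644 + 72*1644²) + 588519) = -6239859/((-4 + 3288 + 72*2702736) + 588519) = -6239859/((-4 + 3288 + 194596992) + 588519) = -6239859/(194600276 + 588519) = -6239859/195188795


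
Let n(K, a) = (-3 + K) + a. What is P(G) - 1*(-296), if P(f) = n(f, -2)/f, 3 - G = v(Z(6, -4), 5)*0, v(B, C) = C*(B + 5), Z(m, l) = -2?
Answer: 886/3 ≈ 295.33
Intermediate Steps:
n(K, a) = -3 + K + a
v(B, C) = C*(5 + B)
G = 3 (G = 3 - 5*(5 - 2)*0 = 3 - 5*3*0 = 3 - 15*0 = 3 - 1*0 = 3 + 0 = 3)
P(f) = (-5 + f)/f (P(f) = (-3 + f - 2)/f = (-5 + f)/f)
P(G) - 1*(-296) = (-5 + 3)/3 - 1*(-296) = (⅓)*(-2) + 296 = -⅔ + 296 = 886/3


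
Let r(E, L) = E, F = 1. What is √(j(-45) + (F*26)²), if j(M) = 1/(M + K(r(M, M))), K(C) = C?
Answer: √608390/30 ≈ 26.000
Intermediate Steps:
j(M) = 1/(2*M) (j(M) = 1/(M + M) = 1/(2*M))
√(j(-45) + (F*26)²) = √((½)/(-45) + (1*26)²) = √((½)*(-1/45) + 26²) = √(-1/90 + 676) = √(60839/90) = √608390/30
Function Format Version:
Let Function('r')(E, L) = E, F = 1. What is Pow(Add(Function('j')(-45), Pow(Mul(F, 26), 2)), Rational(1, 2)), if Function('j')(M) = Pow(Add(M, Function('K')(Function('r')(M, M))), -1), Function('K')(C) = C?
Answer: Mul(Rational(1, 30), Pow(608390, Rational(1, 2))) ≈ 26.000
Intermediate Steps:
Function('j')(M) = Mul(Rational(1, 2), Pow(M, -1)) (Function('j')(M) = Pow(Add(M, M), -1) = Pow(Mul(2, M), -1) = Mul(Rational(1, 2), Pow(M, -1)))
Pow(Add(Function('j')(-45), Pow(Mul(F, 26), 2)), Rational(1, 2)) = Pow(Add(Mul(Rational(1, 2), Pow(-45, -1)), Pow(Mul(1, 26), 2)), Rational(1, 2)) = Pow(Add(Mul(Rational(1, 2), Rational(-1, 45)), Pow(26, 2)), Rational(1, 2)) = Pow(Add(Rational(-1, 90), 676), Rational(1, 2)) = Pow(Rational(60839, 90), Rational(1, 2)) = Mul(Rational(1, 30), Pow(608390, Rational(1, 2)))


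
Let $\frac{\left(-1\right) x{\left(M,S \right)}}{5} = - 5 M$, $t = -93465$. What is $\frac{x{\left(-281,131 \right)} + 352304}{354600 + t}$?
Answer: $\frac{115093}{87045} \approx 1.3222$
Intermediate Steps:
$x{\left(M,S \right)} = 25 M$ ($x{\left(M,S \right)} = - 5 \left(- 5 M\right) = 25 M$)
$\frac{x{\left(-281,131 \right)} + 352304}{354600 + t} = \frac{25 \left(-281\right) + 352304}{354600 - 93465} = \frac{-7025 + 352304}{261135} = 345279 \cdot \frac{1}{261135} = \frac{115093}{87045}$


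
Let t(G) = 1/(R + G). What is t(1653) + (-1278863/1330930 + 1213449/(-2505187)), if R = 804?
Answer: -11836473685825697/8192199507816870 ≈ -1.4448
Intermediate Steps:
t(G) = 1/(804 + G)
t(1653) + (-1278863/1330930 + 1213449/(-2505187)) = 1/(804 + 1653) + (-1278863/1330930 + 1213449/(-2505187)) = 1/2457 + (-1278863*1/1330930 + 1213449*(-1/2505187)) = 1/2457 + (-1278863/1330930 - 1213449/2505187) = 1/2457 - 4818806639951/3334228533910 = -11836473685825697/8192199507816870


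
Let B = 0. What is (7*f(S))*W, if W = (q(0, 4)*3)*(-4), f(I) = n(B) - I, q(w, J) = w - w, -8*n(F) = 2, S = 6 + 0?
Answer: 0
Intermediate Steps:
S = 6
n(F) = -¼ (n(F) = -⅛*2 = -¼)
q(w, J) = 0
f(I) = -¼ - I
W = 0 (W = (0*3)*(-4) = 0*(-4) = 0)
(7*f(S))*W = (7*(-¼ - 1*6))*0 = (7*(-¼ - 6))*0 = (7*(-25/4))*0 = -175/4*0 = 0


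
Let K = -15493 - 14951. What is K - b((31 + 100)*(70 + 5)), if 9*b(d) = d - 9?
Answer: -94604/3 ≈ -31535.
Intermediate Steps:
b(d) = -1 + d/9 (b(d) = (d - 9)/9 = (-9 + d)/9 = -1 + d/9)
K = -30444
K - b((31 + 100)*(70 + 5)) = -30444 - (-1 + ((31 + 100)*(70 + 5))/9) = -30444 - (-1 + (131*75)/9) = -30444 - (-1 + (⅑)*9825) = -30444 - (-1 + 3275/3) = -30444 - 1*3272/3 = -30444 - 3272/3 = -94604/3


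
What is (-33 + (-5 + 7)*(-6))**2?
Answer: 2025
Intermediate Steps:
(-33 + (-5 + 7)*(-6))**2 = (-33 + 2*(-6))**2 = (-33 - 12)**2 = (-45)**2 = 2025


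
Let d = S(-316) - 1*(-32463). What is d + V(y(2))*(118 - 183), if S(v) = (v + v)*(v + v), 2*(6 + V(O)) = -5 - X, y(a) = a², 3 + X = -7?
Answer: 864229/2 ≈ 4.3211e+5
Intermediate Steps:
X = -10 (X = -3 - 7 = -10)
V(O) = -7/2 (V(O) = -6 + (-5 - 1*(-10))/2 = -6 + (-5 + 10)/2 = -6 + (½)*5 = -6 + 5/2 = -7/2)
S(v) = 4*v² (S(v) = (2*v)*(2*v) = 4*v²)
d = 431887 (d = 4*(-316)² - 1*(-32463) = 4*99856 + 32463 = 399424 + 32463 = 431887)
d + V(y(2))*(118 - 183) = 431887 - 7*(118 - 183)/2 = 431887 - 7/2*(-65) = 431887 + 455/2 = 864229/2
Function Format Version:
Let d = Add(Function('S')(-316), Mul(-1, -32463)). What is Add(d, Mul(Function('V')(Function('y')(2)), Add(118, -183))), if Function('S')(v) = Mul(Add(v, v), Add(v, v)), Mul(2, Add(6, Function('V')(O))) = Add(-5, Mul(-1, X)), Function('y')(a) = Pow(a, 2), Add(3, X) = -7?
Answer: Rational(864229, 2) ≈ 4.3211e+5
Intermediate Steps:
X = -10 (X = Add(-3, -7) = -10)
Function('V')(O) = Rational(-7, 2) (Function('V')(O) = Add(-6, Mul(Rational(1, 2), Add(-5, Mul(-1, -10)))) = Add(-6, Mul(Rational(1, 2), Add(-5, 10))) = Add(-6, Mul(Rational(1, 2), 5)) = Add(-6, Rational(5, 2)) = Rational(-7, 2))
Function('S')(v) = Mul(4, Pow(v, 2)) (Function('S')(v) = Mul(Mul(2, v), Mul(2, v)) = Mul(4, Pow(v, 2)))
d = 431887 (d = Add(Mul(4, Pow(-316, 2)), Mul(-1, -32463)) = Add(Mul(4, 99856), 32463) = Add(399424, 32463) = 431887)
Add(d, Mul(Function('V')(Function('y')(2)), Add(118, -183))) = Add(431887, Mul(Rational(-7, 2), Add(118, -183))) = Add(431887, Mul(Rational(-7, 2), -65)) = Add(431887, Rational(455, 2)) = Rational(864229, 2)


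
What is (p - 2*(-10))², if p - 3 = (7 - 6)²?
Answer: 576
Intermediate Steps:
p = 4 (p = 3 + (7 - 6)² = 3 + 1² = 3 + 1 = 4)
(p - 2*(-10))² = (4 - 2*(-10))² = (4 + 20)² = 24² = 576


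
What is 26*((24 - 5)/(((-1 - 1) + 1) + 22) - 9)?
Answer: -4420/21 ≈ -210.48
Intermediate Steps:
26*((24 - 5)/(((-1 - 1) + 1) + 22) - 9) = 26*(19/((-2 + 1) + 22) - 9) = 26*(19/(-1 + 22) - 9) = 26*(19/21 - 9) = 26*(-170/21) = -4420/21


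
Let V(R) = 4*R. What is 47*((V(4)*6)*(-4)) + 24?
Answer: -18024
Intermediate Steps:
47*((V(4)*6)*(-4)) + 24 = 47*(((4*4)*6)*(-4)) + 24 = 47*((16*6)*(-4)) + 24 = 47*(96*(-4)) + 24 = 47*(-384) + 24 = -18048 + 24 = -18024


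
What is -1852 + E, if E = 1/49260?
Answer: -91229519/49260 ≈ -1852.0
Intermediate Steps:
E = 1/49260 ≈ 2.0300e-5
-1852 + E = -1852 + 1/49260 = -91229519/49260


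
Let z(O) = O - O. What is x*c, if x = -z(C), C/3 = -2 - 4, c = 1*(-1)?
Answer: 0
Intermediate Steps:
c = -1
C = -18 (C = 3*(-2 - 4) = 3*(-6) = -18)
z(O) = 0
x = 0 (x = -1*0 = 0)
x*c = 0*(-1) = 0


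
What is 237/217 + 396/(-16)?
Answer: -20535/868 ≈ -23.658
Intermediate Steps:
237/217 + 396/(-16) = 237*(1/217) + 396*(-1/16) = 237/217 - 99/4 = -20535/868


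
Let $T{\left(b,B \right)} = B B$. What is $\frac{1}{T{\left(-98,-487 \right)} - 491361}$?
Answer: $- \frac{1}{254192} \approx -3.934 \cdot 10^{-6}$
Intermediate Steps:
$T{\left(b,B \right)} = B^{2}$
$\frac{1}{T{\left(-98,-487 \right)} - 491361} = \frac{1}{\left(-487\right)^{2} - 491361} = \frac{1}{237169 - 491361} = \frac{1}{-254192} = - \frac{1}{254192}$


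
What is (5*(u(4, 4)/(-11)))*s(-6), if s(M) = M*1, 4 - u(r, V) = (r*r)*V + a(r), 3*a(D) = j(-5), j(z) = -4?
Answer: -160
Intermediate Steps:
a(D) = -4/3 (a(D) = (⅓)*(-4) = -4/3)
u(r, V) = 16/3 - V*r² (u(r, V) = 4 - ((r*r)*V - 4/3) = 4 - (r²*V - 4/3) = 4 - (V*r² - 4/3) = 4 - (-4/3 + V*r²) = 4 + (4/3 - V*r²) = 16/3 - V*r²)
s(M) = M
(5*(u(4, 4)/(-11)))*s(-6) = (5*((16/3 - 1*4*4²)/(-11)))*(-6) = (5*((16/3 - 1*4*16)*(-1/11)))*(-6) = (5*((16/3 - 64)*(-1/11)))*(-6) = (5*(-176/3*(-1/11)))*(-6) = (5*(16/3))*(-6) = (80/3)*(-6) = -160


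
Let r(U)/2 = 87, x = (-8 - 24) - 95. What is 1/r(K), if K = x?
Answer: 1/174 ≈ 0.0057471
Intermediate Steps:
x = -127 (x = -32 - 95 = -127)
K = -127
r(U) = 174 (r(U) = 2*87 = 174)
1/r(K) = 1/174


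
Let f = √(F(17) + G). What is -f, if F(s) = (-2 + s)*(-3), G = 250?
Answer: -√205 ≈ -14.318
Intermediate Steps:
F(s) = 6 - 3*s
f = √205 (f = √((6 - 3*17) + 250) = √((6 - 51) + 250) = √(-45 + 250) = √205 ≈ 14.318)
-f = -√205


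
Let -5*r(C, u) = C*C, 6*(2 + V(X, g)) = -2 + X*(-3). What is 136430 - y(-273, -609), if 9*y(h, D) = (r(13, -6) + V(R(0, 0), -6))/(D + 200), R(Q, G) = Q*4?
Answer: 7532981908/55215 ≈ 1.3643e+5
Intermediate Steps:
R(Q, G) = 4*Q
V(X, g) = -7/3 - X/2 (V(X, g) = -2 + (-2 + X*(-3))/6 = -2 + (-2 - 3*X)/6 = -2 + (-⅓ - X/2) = -7/3 - X/2)
r(C, u) = -C²/5 (r(C, u) = -C*C/5 = -C²/5)
y(h, D) = -542/(135*(200 + D)) (y(h, D) = ((-⅕*13² + (-7/3 - 2*0))/(D + 200))/9 = ((-⅕*169 + (-7/3 - ½*0))/(200 + D))/9 = ((-169/5 + (-7/3 + 0))/(200 + D))/9 = ((-169/5 - 7/3)/(200 + D))/9 = (-542/(15*(200 + D)))/9 = -542/(135*(200 + D)))
136430 - y(-273, -609) = 136430 - (-542)/(27000 + 135*(-609)) = 136430 - (-542)/(27000 - 82215) = 136430 - (-542)/(-55215) = 136430 - (-542)*(-1)/55215 = 136430 - 1*542/55215 = 136430 - 542/55215 = 7532981908/55215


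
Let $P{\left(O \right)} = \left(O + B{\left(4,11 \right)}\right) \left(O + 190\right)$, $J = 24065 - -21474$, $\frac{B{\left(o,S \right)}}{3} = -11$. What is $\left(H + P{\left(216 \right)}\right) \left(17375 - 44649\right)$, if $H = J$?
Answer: $-3268434338$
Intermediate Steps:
$B{\left(o,S \right)} = -33$ ($B{\left(o,S \right)} = 3 \left(-11\right) = -33$)
$J = 45539$ ($J = 24065 + 21474 = 45539$)
$P{\left(O \right)} = \left(-33 + O\right) \left(190 + O\right)$ ($P{\left(O \right)} = \left(O - 33\right) \left(O + 190\right) = \left(-33 + O\right) \left(190 + O\right)$)
$H = 45539$
$\left(H + P{\left(216 \right)}\right) \left(17375 - 44649\right) = \left(45539 + \left(-6270 + 216^{2} + 157 \cdot 216\right)\right) \left(17375 - 44649\right) = \left(45539 + \left(-6270 + 46656 + 33912\right)\right) \left(-27274\right) = \left(45539 + 74298\right) \left(-27274\right) = 119837 \left(-27274\right) = -3268434338$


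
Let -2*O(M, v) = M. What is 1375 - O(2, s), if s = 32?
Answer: 1376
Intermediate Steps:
O(M, v) = -M/2
1375 - O(2, s) = 1375 - (-1)*2/2 = 1375 - 1*(-1) = 1375 + 1 = 1376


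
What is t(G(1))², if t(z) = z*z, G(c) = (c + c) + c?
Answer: 81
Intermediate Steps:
G(c) = 3*c (G(c) = 2*c + c = 3*c)
t(z) = z²
t(G(1))² = ((3*1)²)² = (3²)² = 9² = 81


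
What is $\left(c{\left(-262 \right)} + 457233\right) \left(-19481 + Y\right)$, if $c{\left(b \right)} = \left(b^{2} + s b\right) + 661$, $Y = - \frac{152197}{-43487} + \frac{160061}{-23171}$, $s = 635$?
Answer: $- \frac{7071256071588475176}{1007637277} \approx -7.0177 \cdot 10^{9}$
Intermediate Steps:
$Y = - \frac{3434016020}{1007637277}$ ($Y = \left(-152197\right) \left(- \frac{1}{43487}\right) + 160061 \left(- \frac{1}{23171}\right) = \frac{152197}{43487} - \frac{160061}{23171} = - \frac{3434016020}{1007637277} \approx -3.408$)
$c{\left(b \right)} = 661 + b^{2} + 635 b$ ($c{\left(b \right)} = \left(b^{2} + 635 b\right) + 661 = 661 + b^{2} + 635 b$)
$\left(c{\left(-262 \right)} + 457233\right) \left(-19481 + Y\right) = \left(\left(661 + \left(-262\right)^{2} + 635 \left(-262\right)\right) + 457233\right) \left(-19481 - \frac{3434016020}{1007637277}\right) = \left(\left(661 + 68644 - 166370\right) + 457233\right) \left(- \frac{19633215809257}{1007637277}\right) = \left(-97065 + 457233\right) \left(- \frac{19633215809257}{1007637277}\right) = 360168 \left(- \frac{19633215809257}{1007637277}\right) = - \frac{7071256071588475176}{1007637277}$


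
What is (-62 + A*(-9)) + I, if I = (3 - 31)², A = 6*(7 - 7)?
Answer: 722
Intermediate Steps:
A = 0 (A = 6*0 = 0)
I = 784 (I = (-28)² = 784)
(-62 + A*(-9)) + I = (-62 + 0*(-9)) + 784 = (-62 + 0) + 784 = -62 + 784 = 722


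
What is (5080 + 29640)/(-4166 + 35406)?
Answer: 868/781 ≈ 1.1114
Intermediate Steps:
(5080 + 29640)/(-4166 + 35406) = 34720/31240 = 34720*(1/31240) = 868/781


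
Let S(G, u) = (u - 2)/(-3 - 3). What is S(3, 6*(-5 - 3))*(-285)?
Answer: -2375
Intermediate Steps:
S(G, u) = 1/3 - u/6 (S(G, u) = (-2 + u)/(-6) = (-2 + u)*(-1/6) = 1/3 - u/6)
S(3, 6*(-5 - 3))*(-285) = (1/3 - (-5 - 3))*(-285) = (1/3 - (-8))*(-285) = (1/3 - 1/6*(-48))*(-285) = (1/3 + 8)*(-285) = (25/3)*(-285) = -2375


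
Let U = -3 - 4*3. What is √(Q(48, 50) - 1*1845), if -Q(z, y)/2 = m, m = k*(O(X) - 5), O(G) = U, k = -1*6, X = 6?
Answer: I*√2085 ≈ 45.662*I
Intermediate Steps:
k = -6
U = -15 (U = -3 - 12 = -15)
O(G) = -15
m = 120 (m = -6*(-15 - 5) = -6*(-20) = 120)
Q(z, y) = -240 (Q(z, y) = -2*120 = -240)
√(Q(48, 50) - 1*1845) = √(-240 - 1*1845) = √(-240 - 1845) = √(-2085) = I*√2085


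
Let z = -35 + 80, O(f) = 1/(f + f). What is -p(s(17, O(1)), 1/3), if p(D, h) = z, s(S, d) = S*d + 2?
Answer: -45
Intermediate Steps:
O(f) = 1/(2*f)
s(S, d) = 2 + S*d
z = 45
p(D, h) = 45
-p(s(17, O(1)), 1/3) = -1*45 = -45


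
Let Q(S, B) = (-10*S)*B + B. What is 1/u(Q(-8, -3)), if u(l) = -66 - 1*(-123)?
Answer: 1/57 ≈ 0.017544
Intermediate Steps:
Q(S, B) = B - 10*B*S (Q(S, B) = -10*B*S + B = B - 10*B*S)
u(l) = 57 (u(l) = -66 + 123 = 57)
1/u(Q(-8, -3)) = 1/57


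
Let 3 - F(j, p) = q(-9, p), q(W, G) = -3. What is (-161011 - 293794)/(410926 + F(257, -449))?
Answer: -454805/410932 ≈ -1.1068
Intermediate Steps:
F(j, p) = 6 (F(j, p) = 3 - 1*(-3) = 3 + 3 = 6)
(-161011 - 293794)/(410926 + F(257, -449)) = (-161011 - 293794)/(410926 + 6) = -454805/410932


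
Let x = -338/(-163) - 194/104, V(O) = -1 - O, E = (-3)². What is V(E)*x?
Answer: -8825/4238 ≈ -2.0824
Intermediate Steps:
E = 9
x = 1765/8476 (x = -338*(-1/163) - 194*1/104 = 338/163 - 97/52 = 1765/8476 ≈ 0.20824)
V(E)*x = (-1 - 1*9)*(1765/8476) = (-1 - 9)*(1765/8476) = -10*1765/8476 = -8825/4238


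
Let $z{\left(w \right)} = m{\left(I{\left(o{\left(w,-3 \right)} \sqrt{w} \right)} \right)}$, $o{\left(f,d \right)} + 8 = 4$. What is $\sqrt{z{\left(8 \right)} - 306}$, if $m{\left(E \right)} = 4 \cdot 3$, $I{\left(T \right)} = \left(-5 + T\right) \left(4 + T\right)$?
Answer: $7 i \sqrt{6} \approx 17.146 i$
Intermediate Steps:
$o{\left(f,d \right)} = -4$ ($o{\left(f,d \right)} = -8 + 4 = -4$)
$m{\left(E \right)} = 12$
$z{\left(w \right)} = 12$
$\sqrt{z{\left(8 \right)} - 306} = \sqrt{12 - 306} = \sqrt{-294} = 7 i \sqrt{6}$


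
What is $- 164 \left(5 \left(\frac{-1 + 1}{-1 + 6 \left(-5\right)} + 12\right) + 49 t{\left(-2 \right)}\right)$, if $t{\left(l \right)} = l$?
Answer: $6232$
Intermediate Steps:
$- 164 \left(5 \left(\frac{-1 + 1}{-1 + 6 \left(-5\right)} + 12\right) + 49 t{\left(-2 \right)}\right) = - 164 \left(5 \left(\frac{-1 + 1}{-1 + 6 \left(-5\right)} + 12\right) + 49 \left(-2\right)\right) = - 164 \left(5 \left(\frac{0}{-1 - 30} + 12\right) - 98\right) = - 164 \left(5 \left(\frac{0}{-31} + 12\right) - 98\right) = - 164 \left(5 \left(0 \left(- \frac{1}{31}\right) + 12\right) - 98\right) = - 164 \left(5 \left(0 + 12\right) - 98\right) = - 164 \left(5 \cdot 12 - 98\right) = - 164 \left(60 - 98\right) = \left(-164\right) \left(-38\right) = 6232$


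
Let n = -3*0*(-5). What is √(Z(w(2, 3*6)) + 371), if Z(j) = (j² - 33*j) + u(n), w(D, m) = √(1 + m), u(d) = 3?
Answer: √(393 - 33*√19) ≈ 15.785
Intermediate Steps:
n = 0 (n = 0*(-5) = 0)
Z(j) = 3 + j² - 33*j (Z(j) = (j² - 33*j) + 3 = 3 + j² - 33*j)
√(Z(w(2, 3*6)) + 371) = √((3 + (√(1 + 3*6))² - 33*√(1 + 3*6)) + 371) = √((3 + (√(1 + 18))² - 33*√(1 + 18)) + 371) = √((3 + (√19)² - 33*√19) + 371) = √((3 + 19 - 33*√19) + 371) = √((22 - 33*√19) + 371) = √(393 - 33*√19)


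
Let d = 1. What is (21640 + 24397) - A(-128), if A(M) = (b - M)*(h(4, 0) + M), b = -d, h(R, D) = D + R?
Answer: 61785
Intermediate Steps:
b = -1 (b = -1*1 = -1)
A(M) = (-1 - M)*(4 + M) (A(M) = (-1 - M)*((0 + 4) + M) = (-1 - M)*(4 + M))
(21640 + 24397) - A(-128) = (21640 + 24397) - (-4 - 1*(-128)² - 5*(-128)) = 46037 - (-4 - 1*16384 + 640) = 46037 - (-4 - 16384 + 640) = 46037 - 1*(-15748) = 46037 + 15748 = 61785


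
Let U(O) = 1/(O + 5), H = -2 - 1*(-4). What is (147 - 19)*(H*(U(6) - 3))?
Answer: -8192/11 ≈ -744.73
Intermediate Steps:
H = 2 (H = -2 + 4 = 2)
U(O) = 1/(5 + O)
(147 - 19)*(H*(U(6) - 3)) = (147 - 19)*(2*(1/(5 + 6) - 3)) = 128*(2*(1/11 - 3)) = 128*(2*(-32/11)) = 128*(-64/11) = -8192/11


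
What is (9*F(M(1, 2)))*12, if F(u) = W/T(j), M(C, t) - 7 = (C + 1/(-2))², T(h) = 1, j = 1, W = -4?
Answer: -432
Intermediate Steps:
M(C, t) = 7 + (-½ + C)² (M(C, t) = 7 + (C + 1/(-2))² = 7 + (C - ½)² = 7 + (-½ + C)²)
F(u) = -4 (F(u) = -4/1 = -4*1 = -4)
(9*F(M(1, 2)))*12 = (9*(-4))*12 = -36*12 = -432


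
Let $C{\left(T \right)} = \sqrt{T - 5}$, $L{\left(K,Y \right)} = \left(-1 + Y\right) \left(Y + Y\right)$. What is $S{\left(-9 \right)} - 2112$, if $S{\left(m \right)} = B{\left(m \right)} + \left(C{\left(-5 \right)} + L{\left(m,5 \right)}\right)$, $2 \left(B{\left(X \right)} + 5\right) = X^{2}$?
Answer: $- \frac{4073}{2} + i \sqrt{10} \approx -2036.5 + 3.1623 i$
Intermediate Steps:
$L{\left(K,Y \right)} = 2 Y \left(-1 + Y\right)$ ($L{\left(K,Y \right)} = \left(-1 + Y\right) 2 Y = 2 Y \left(-1 + Y\right)$)
$B{\left(X \right)} = -5 + \frac{X^{2}}{2}$
$C{\left(T \right)} = \sqrt{-5 + T}$
$S{\left(m \right)} = 35 + \frac{m^{2}}{2} + i \sqrt{10}$ ($S{\left(m \right)} = \left(-5 + \frac{m^{2}}{2}\right) + \left(\sqrt{-5 - 5} + 2 \cdot 5 \left(-1 + 5\right)\right) = \left(-5 + \frac{m^{2}}{2}\right) + \left(\sqrt{-10} + 2 \cdot 5 \cdot 4\right) = \left(-5 + \frac{m^{2}}{2}\right) + \left(i \sqrt{10} + 40\right) = \left(-5 + \frac{m^{2}}{2}\right) + \left(40 + i \sqrt{10}\right) = 35 + \frac{m^{2}}{2} + i \sqrt{10}$)
$S{\left(-9 \right)} - 2112 = \left(35 + \frac{\left(-9\right)^{2}}{2} + i \sqrt{10}\right) - 2112 = \left(35 + \frac{1}{2} \cdot 81 + i \sqrt{10}\right) - 2112 = \left(35 + \frac{81}{2} + i \sqrt{10}\right) - 2112 = \left(\frac{151}{2} + i \sqrt{10}\right) - 2112 = - \frac{4073}{2} + i \sqrt{10}$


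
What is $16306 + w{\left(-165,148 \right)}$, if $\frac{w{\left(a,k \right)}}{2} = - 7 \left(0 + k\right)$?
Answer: $14234$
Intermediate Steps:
$w{\left(a,k \right)} = - 14 k$ ($w{\left(a,k \right)} = 2 \left(- 7 \left(0 + k\right)\right) = 2 \left(- 7 k\right) = - 14 k$)
$16306 + w{\left(-165,148 \right)} = 16306 - 2072 = 14234$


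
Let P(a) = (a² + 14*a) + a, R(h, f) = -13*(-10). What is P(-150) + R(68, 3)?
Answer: 20380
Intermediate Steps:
R(h, f) = 130
P(a) = a² + 15*a
P(-150) + R(68, 3) = -150*(15 - 150) + 130 = -150*(-135) + 130 = 20250 + 130 = 20380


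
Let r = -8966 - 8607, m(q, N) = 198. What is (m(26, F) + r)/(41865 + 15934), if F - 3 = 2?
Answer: -17375/57799 ≈ -0.30061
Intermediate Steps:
F = 5 (F = 3 + 2 = 5)
r = -17573
(m(26, F) + r)/(41865 + 15934) = (198 - 17573)/(41865 + 15934) = -17375/57799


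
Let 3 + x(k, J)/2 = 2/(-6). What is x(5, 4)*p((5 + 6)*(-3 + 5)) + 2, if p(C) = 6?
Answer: -38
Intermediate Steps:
x(k, J) = -20/3 (x(k, J) = -6 + 2*(2/(-6)) = -6 + 2*(2*(-⅙)) = -6 + 2*(-⅓) = -6 - ⅔ = -20/3)
x(5, 4)*p((5 + 6)*(-3 + 5)) + 2 = -20/3*6 + 2 = -40 + 2 = -38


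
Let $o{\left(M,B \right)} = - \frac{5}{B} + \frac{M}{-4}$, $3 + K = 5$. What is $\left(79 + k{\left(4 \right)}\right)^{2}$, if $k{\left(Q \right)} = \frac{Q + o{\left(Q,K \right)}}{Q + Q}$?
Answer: $\frac{1600225}{256} \approx 6250.9$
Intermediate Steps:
$K = 2$ ($K = -3 + 5 = 2$)
$o{\left(M,B \right)} = - \frac{5}{B} - \frac{M}{4}$ ($o{\left(M,B \right)} = - \frac{5}{B} + M \left(- \frac{1}{4}\right) = - \frac{5}{B} - \frac{M}{4}$)
$k{\left(Q \right)} = \frac{- \frac{5}{2} + \frac{3 Q}{4}}{2 Q}$ ($k{\left(Q \right)} = \frac{Q - \left(\frac{5}{2} + \frac{Q}{4}\right)}{Q + Q} = \frac{Q - \left(\frac{5}{2} + \frac{Q}{4}\right)}{2 Q} = \left(Q - \left(\frac{5}{2} + \frac{Q}{4}\right)\right) \frac{1}{2 Q} = \left(- \frac{5}{2} + \frac{3 Q}{4}\right) \frac{1}{2 Q} = \frac{- \frac{5}{2} + \frac{3 Q}{4}}{2 Q}$)
$\left(79 + k{\left(4 \right)}\right)^{2} = \left(79 + \frac{-10 + 3 \cdot 4}{8 \cdot 4}\right)^{2} = \left(79 + \frac{1}{8} \cdot \frac{1}{4} \left(-10 + 12\right)\right)^{2} = \left(79 + \frac{1}{8} \cdot \frac{1}{4} \cdot 2\right)^{2} = \left(79 + \frac{1}{16}\right)^{2} = \left(\frac{1265}{16}\right)^{2} = \frac{1600225}{256}$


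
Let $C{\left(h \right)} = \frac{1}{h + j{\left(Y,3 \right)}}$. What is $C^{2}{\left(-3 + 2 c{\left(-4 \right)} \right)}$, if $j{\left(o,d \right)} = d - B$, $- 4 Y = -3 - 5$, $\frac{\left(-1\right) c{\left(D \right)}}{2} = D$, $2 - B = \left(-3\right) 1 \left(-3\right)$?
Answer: $\frac{1}{529} \approx 0.0018904$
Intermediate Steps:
$B = -7$ ($B = 2 - \left(-3\right) 1 \left(-3\right) = 2 - \left(-3\right) \left(-3\right) = 2 - 9 = -7$)
$c{\left(D \right)} = - 2 D$
$Y = 2$ ($Y = - \frac{-3 - 5}{4} = \left(- \frac{1}{4}\right) \left(-8\right) = 2$)
$j{\left(o,d \right)} = 7 + d$ ($j{\left(o,d \right)} = d - -7 = d + 7 = 7 + d$)
$C{\left(h \right)} = \frac{1}{10 + h}$ ($C{\left(h \right)} = \frac{1}{h + \left(7 + 3\right)} = \frac{1}{h + 10} = \frac{1}{10 + h}$)
$C^{2}{\left(-3 + 2 c{\left(-4 \right)} \right)} = \left(\frac{1}{10 - \left(3 - 2 \left(\left(-2\right) \left(-4\right)\right)\right)}\right)^{2} = \left(\frac{1}{10 + \left(-3 + 2 \cdot 8\right)}\right)^{2} = \left(\frac{1}{10 + \left(-3 + 16\right)}\right)^{2} = \left(\frac{1}{10 + 13}\right)^{2} = \left(\frac{1}{23}\right)^{2} = \frac{1}{529}$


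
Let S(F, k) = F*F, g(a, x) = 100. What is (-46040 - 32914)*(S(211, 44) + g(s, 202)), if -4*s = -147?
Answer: -3523006434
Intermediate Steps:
s = 147/4 (s = -1/4*(-147) = 147/4 ≈ 36.750)
S(F, k) = F**2
(-46040 - 32914)*(S(211, 44) + g(s, 202)) = (-46040 - 32914)*(211**2 + 100) = -78954*(44521 + 100) = -78954*44621 = -3523006434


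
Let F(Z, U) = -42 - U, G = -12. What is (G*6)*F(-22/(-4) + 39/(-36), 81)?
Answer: 8856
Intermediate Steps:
(G*6)*F(-22/(-4) + 39/(-36), 81) = (-12*6)*(-42 - 1*81) = -72*(-42 - 81) = -72*(-123) = 8856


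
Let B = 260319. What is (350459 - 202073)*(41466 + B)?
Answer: 44780669010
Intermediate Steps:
(350459 - 202073)*(41466 + B) = (350459 - 202073)*(41466 + 260319) = 148386*301785 = 44780669010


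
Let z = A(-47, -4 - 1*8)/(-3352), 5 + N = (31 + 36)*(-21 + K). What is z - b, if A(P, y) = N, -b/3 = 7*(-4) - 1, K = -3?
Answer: -290011/3352 ≈ -86.519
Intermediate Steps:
b = 87 (b = -3*(7*(-4) - 1) = -3*(-28 - 1) = -3*(-29) = 87)
N = -1613 (N = -5 + (31 + 36)*(-21 - 3) = -5 + 67*(-24) = -5 - 1608 = -1613)
A(P, y) = -1613
z = 1613/3352 (z = -1613/(-3352) = -1613*(-1/3352) = 1613/3352 ≈ 0.48120)
z - b = 1613/3352 - 1*87 = 1613/3352 - 87 = -290011/3352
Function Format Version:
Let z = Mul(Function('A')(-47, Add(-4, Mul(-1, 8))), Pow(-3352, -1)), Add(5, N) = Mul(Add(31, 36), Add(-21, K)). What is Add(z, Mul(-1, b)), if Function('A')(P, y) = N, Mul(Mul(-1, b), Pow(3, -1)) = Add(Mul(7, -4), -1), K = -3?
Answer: Rational(-290011, 3352) ≈ -86.519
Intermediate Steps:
b = 87 (b = Mul(-3, Add(Mul(7, -4), -1)) = Mul(-3, Add(-28, -1)) = Mul(-3, -29) = 87)
N = -1613 (N = Add(-5, Mul(Add(31, 36), Add(-21, -3))) = Add(-5, Mul(67, -24)) = Add(-5, -1608) = -1613)
Function('A')(P, y) = -1613
z = Rational(1613, 3352) (z = Mul(-1613, Pow(-3352, -1)) = Mul(-1613, Rational(-1, 3352)) = Rational(1613, 3352) ≈ 0.48120)
Add(z, Mul(-1, b)) = Add(Rational(1613, 3352), Mul(-1, 87)) = Add(Rational(1613, 3352), -87) = Rational(-290011, 3352)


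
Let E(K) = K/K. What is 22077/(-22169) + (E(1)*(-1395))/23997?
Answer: -186902508/177329831 ≈ -1.0540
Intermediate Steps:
E(K) = 1
22077/(-22169) + (E(1)*(-1395))/23997 = 22077/(-22169) + (1*(-1395))/23997 = 22077*(-1/22169) - 1395*1/23997 = -22077/22169 - 465/7999 = -186902508/177329831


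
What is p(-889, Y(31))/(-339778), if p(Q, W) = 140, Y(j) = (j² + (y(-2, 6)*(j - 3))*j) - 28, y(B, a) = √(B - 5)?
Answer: -70/169889 ≈ -0.00041203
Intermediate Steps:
y(B, a) = √(-5 + B)
Y(j) = -28 + j² + I*j*√7*(-3 + j) (Y(j) = (j² + (√(-5 - 2)*(j - 3))*j) - 28 = (j² + (√(-7)*(-3 + j))*j) - 28 = (j² + ((I*√7)*(-3 + j))*j) - 28 = (j² + (I*√7*(-3 + j))*j) - 28 = (j² + I*j*√7*(-3 + j)) - 28 = -28 + j² + I*j*√7*(-3 + j))
p(-889, Y(31))/(-339778) = 140/(-339778) = 140*(-1/339778) = -70/169889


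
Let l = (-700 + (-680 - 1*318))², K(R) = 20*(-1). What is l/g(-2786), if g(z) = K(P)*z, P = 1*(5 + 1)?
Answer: 720801/13930 ≈ 51.745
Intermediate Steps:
P = 6 (P = 1*6 = 6)
K(R) = -20
l = 2883204 (l = (-700 + (-680 - 318))² = (-700 - 998)² = (-1698)² = 2883204)
g(z) = -20*z
l/g(-2786) = 2883204/((-20*(-2786))) = 2883204/55720 = 2883204*(1/55720) = 720801/13930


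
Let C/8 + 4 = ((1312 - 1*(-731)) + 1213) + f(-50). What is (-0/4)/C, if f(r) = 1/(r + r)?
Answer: 0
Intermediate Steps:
f(r) = 1/(2*r)
C = 650398/25 (C = -32 + 8*(((1312 - 1*(-731)) + 1213) + (1/2)/(-50)) = -32 + 8*(((1312 + 731) + 1213) + (1/2)*(-1/50)) = -32 + 8*((2043 + 1213) - 1/100) = -32 + 8*(3256 - 1/100) = -32 + 8*(325599/100) = -32 + 651198/25 = 650398/25 ≈ 26016.)
(-0/4)/C = (-0/4)/(650398/25) = -0/4*(25/650398) = -1557*0*(25/650398) = 0*(25/650398) = 0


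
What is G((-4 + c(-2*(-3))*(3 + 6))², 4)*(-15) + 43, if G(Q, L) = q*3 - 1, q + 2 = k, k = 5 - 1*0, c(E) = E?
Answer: -77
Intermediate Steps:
k = 5 (k = 5 + 0 = 5)
q = 3 (q = -2 + 5 = 3)
G(Q, L) = 8 (G(Q, L) = 3*3 - 1 = 9 - 1 = 8)
G((-4 + c(-2*(-3))*(3 + 6))², 4)*(-15) + 43 = 8*(-15) + 43 = -120 + 43 = -77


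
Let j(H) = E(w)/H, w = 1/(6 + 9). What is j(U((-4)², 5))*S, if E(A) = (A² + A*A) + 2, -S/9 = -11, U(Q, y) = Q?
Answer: 1243/100 ≈ 12.430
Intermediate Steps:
w = 1/15 ≈ 0.066667
S = 99 (S = -9*(-11) = 99)
E(A) = 2 + 2*A² (E(A) = (A² + A²) + 2 = 2*A² + 2 = 2 + 2*A²)
j(H) = 452/(225*H) (j(H) = (2 + 2*(1/15)²)/H = (2 + 2*(1/225))/H = (2 + 2/225)/H = 452/(225*H))
j(U((-4)², 5))*S = (452/(225*((-4)²)))*99 = ((452/225)/16)*99 = ((452/225)*(1/16))*99 = (113/900)*99 = 1243/100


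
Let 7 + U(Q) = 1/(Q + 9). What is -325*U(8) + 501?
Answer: 46867/17 ≈ 2756.9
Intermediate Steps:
U(Q) = -7 + 1/(9 + Q) (U(Q) = -7 + 1/(Q + 9) = -7 + 1/(9 + Q))
-325*U(8) + 501 = -325*(-62 - 7*8)/(9 + 8) + 501 = -325*(-62 - 56)/17 + 501 = -325*(-118)/17 + 501 = -325*(-118/17) + 501 = 38350/17 + 501 = 46867/17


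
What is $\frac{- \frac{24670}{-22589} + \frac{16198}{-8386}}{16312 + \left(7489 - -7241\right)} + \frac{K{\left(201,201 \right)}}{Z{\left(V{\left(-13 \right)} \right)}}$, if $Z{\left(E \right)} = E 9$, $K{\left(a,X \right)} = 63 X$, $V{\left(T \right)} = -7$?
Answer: $- \frac{84424721805605}{420023435062} \approx -201.0$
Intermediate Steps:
$Z{\left(E \right)} = 9 E$
$\frac{- \frac{24670}{-22589} + \frac{16198}{-8386}}{16312 + \left(7489 - -7241\right)} + \frac{K{\left(201,201 \right)}}{Z{\left(V{\left(-13 \right)} \right)}} = \frac{- \frac{24670}{-22589} + \frac{16198}{-8386}}{16312 + \left(7489 - -7241\right)} + \frac{63 \cdot 201}{9 \left(-7\right)} = \frac{\left(-24670\right) \left(- \frac{1}{22589}\right) + 16198 \left(- \frac{1}{8386}\right)}{16312 + \left(7489 + 7241\right)} + \frac{12663}{-63} = \frac{\frac{24670}{22589} - \frac{1157}{599}}{16312 + 14730} + 12663 \left(- \frac{1}{63}\right) = - \frac{11358143}{13530811 \cdot 31042} - 201 = \left(- \frac{11358143}{13530811}\right) \frac{1}{31042} - 201 = - \frac{11358143}{420023435062} - 201 = - \frac{84424721805605}{420023435062}$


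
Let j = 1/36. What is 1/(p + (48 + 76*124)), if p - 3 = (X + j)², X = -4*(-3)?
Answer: 1296/12467089 ≈ 0.00010395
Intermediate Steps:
j = 1/36 ≈ 0.027778
X = 12
p = 191377/1296 (p = 3 + (12 + 1/36)² = 3 + (433/36)² = 3 + 187489/1296 = 191377/1296 ≈ 147.67)
1/(p + (48 + 76*124)) = 1/(191377/1296 + (48 + 76*124)) = 1/(191377/1296 + (48 + 9424)) = 1/(191377/1296 + 9472) = 1/(12467089/1296) = 1296/12467089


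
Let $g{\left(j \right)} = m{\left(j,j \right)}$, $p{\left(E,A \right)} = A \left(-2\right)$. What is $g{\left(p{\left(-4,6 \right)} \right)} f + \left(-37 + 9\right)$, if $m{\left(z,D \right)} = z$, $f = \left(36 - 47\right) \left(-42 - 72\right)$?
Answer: $-15076$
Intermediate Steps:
$f = 1254$ ($f = \left(-11\right) \left(-114\right) = 1254$)
$p{\left(E,A \right)} = - 2 A$
$g{\left(j \right)} = j$
$g{\left(p{\left(-4,6 \right)} \right)} f + \left(-37 + 9\right) = \left(-2\right) 6 \cdot 1254 + \left(-37 + 9\right) = \left(-12\right) 1254 - 28 = -15048 - 28 = -15076$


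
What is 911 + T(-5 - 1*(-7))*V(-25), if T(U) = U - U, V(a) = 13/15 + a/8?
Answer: 911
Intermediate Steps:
V(a) = 13/15 + a/8 (V(a) = 13*(1/15) + a*(1/8) = 13/15 + a/8)
T(U) = 0
911 + T(-5 - 1*(-7))*V(-25) = 911 + 0*(13/15 + (1/8)*(-25)) = 911 + 0*(13/15 - 25/8) = 911 + 0*(-271/120) = 911 + 0 = 911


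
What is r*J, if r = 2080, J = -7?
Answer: -14560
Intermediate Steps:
r*J = 2080*(-7) = -14560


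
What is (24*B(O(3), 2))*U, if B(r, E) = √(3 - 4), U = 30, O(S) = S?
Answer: 720*I ≈ 720.0*I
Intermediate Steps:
B(r, E) = I (B(r, E) = √(-1) = I)
(24*B(O(3), 2))*U = (24*I)*30 = 720*I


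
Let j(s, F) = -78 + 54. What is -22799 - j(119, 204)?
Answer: -22775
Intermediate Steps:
j(s, F) = -24
-22799 - j(119, 204) = -22799 - 1*(-24) = -22799 + 24 = -22775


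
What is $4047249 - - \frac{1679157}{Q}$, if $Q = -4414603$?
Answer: $\frac{17866995897990}{4414603} \approx 4.0472 \cdot 10^{6}$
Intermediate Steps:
$4047249 - - \frac{1679157}{Q} = 4047249 - - \frac{1679157}{-4414603} = 4047249 - \left(-1679157\right) \left(- \frac{1}{4414603}\right) = 4047249 - \frac{1679157}{4414603} = \frac{17866995897990}{4414603}$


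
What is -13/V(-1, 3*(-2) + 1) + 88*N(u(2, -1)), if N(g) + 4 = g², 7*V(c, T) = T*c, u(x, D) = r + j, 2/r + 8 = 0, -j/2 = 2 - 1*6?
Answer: 49153/10 ≈ 4915.3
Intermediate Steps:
j = 8 (j = -2*(2 - 1*6) = -2*(2 - 6) = -2*(-4) = 8)
r = -¼ (r = 2/(-8 + 0) = 2/(-8) = 2*(-⅛) = -¼ ≈ -0.25000)
u(x, D) = 31/4 (u(x, D) = -¼ + 8 = 31/4)
V(c, T) = T*c/7 (V(c, T) = (T*c)/7 = T*c/7)
N(g) = -4 + g²
-13/V(-1, 3*(-2) + 1) + 88*N(u(2, -1)) = -13*(-7/(3*(-2) + 1)) + 88*(-4 + (31/4)²) = -13*(-7/(-6 + 1)) + 88*(-4 + 961/16) = -13/((⅐)*(-5)*(-1)) + 88*(897/16) = -13/5/7 + 9867/2 = -13*7/5 + 9867/2 = -91/5 + 9867/2 = 49153/10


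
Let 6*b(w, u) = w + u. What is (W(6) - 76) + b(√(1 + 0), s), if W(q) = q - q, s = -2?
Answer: -457/6 ≈ -76.167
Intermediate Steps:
b(w, u) = u/6 + w/6 (b(w, u) = (w + u)/6 = (u + w)/6 = u/6 + w/6)
W(q) = 0
(W(6) - 76) + b(√(1 + 0), s) = (0 - 76) + ((⅙)*(-2) + √(1 + 0)/6) = -76 + (-⅓ + √1/6) = -76 + (-⅓ + (⅙)*1) = -76 + (-⅓ + ⅙) = -76 - ⅙ = -457/6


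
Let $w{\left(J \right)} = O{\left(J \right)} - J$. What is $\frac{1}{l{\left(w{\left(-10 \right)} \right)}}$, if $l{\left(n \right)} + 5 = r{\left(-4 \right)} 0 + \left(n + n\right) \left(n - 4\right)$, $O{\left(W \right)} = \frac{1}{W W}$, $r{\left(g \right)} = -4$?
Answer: $\frac{5000}{576601} \approx 0.0086715$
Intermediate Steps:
$O{\left(W \right)} = \frac{1}{W^{2}}$
$w{\left(J \right)} = \frac{1}{J^{2}} - J$
$l{\left(n \right)} = -5 + 2 n \left(-4 + n\right)$ ($l{\left(n \right)} = -5 + \left(\left(-4\right) 0 + \left(n + n\right) \left(n - 4\right)\right) = -5 + \left(0 + 2 n \left(-4 + n\right)\right) = -5 + 2 n \left(-4 + n\right)$)
$\frac{1}{l{\left(w{\left(-10 \right)} \right)}} = \frac{1}{-5 - 8 \left(\frac{1}{100} - -10\right) + 2 \left(\frac{1}{100} - -10\right)^{2}} = \frac{1}{-5 - 8 \left(\frac{1}{100} + 10\right) + 2 \left(\frac{1}{100} + 10\right)^{2}} = \frac{1}{-5 - \frac{2002}{25} + 2 \left(\frac{1001}{100}\right)^{2}} = \frac{1}{-5 - \frac{2002}{25} + 2 \cdot \frac{1002001}{10000}} = \frac{1}{-5 - \frac{2002}{25} + \frac{1002001}{5000}} = \frac{1}{\frac{576601}{5000}} = \frac{5000}{576601}$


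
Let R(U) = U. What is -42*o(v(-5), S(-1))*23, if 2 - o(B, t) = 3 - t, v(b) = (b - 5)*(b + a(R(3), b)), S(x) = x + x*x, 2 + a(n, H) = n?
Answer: 966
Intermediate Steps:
a(n, H) = -2 + n
S(x) = x + x**2
v(b) = (1 + b)*(-5 + b) (v(b) = (b - 5)*(b + (-2 + 3)) = (-5 + b)*(b + 1) = (-5 + b)*(1 + b) = (1 + b)*(-5 + b))
o(B, t) = -1 + t (o(B, t) = 2 - (3 - t) = 2 + (-3 + t) = -1 + t)
-42*o(v(-5), S(-1))*23 = -42*(-1 - (1 - 1))*23 = -42*(-1 - 1*0)*23 = -42*(-1 + 0)*23 = -42*(-1)*23 = 42*23 = 966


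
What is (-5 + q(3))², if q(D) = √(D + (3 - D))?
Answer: (5 - √3)² ≈ 10.679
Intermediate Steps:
q(D) = √3
(-5 + q(3))² = (-5 + √3)²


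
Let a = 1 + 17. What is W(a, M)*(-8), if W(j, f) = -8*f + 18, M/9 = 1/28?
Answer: -864/7 ≈ -123.43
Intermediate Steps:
M = 9/28 ≈ 0.32143
a = 18
W(j, f) = 18 - 8*f
W(a, M)*(-8) = (18 - 8*9/28)*(-8) = (18 - 18/7)*(-8) = (108/7)*(-8) = -864/7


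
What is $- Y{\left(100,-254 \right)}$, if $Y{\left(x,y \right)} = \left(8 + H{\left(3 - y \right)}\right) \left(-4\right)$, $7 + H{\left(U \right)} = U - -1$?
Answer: $1036$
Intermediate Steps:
$H{\left(U \right)} = -6 + U$ ($H{\left(U \right)} = -7 + \left(U - -1\right) = -7 + \left(U + 1\right) = -7 + \left(1 + U\right) = -6 + U$)
$Y{\left(x,y \right)} = -20 + 4 y$ ($Y{\left(x,y \right)} = \left(8 - \left(3 + y\right)\right) \left(-4\right) = \left(5 - y\right) \left(-4\right) = -20 + 4 y$)
$- Y{\left(100,-254 \right)} = - (-20 + 4 \left(-254\right)) = - (-20 - 1016) = \left(-1\right) \left(-1036\right) = 1036$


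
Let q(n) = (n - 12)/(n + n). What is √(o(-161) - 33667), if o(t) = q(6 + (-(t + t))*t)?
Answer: 2*I*√1413451646237/12959 ≈ 183.48*I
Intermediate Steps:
q(n) = (-12 + n)/(2*n) (q(n) = (-12 + n)/((2*n)) = (-12 + n)*(1/(2*n)) = (-12 + n)/(2*n))
o(t) = (-6 - 2*t²)/(2*(6 - 2*t²)) (o(t) = (-12 + (6 + (-(t + t))*t))/(2*(6 + (-(t + t))*t)) = (-12 + (6 + (-2*t)*t))/(2*(6 + (-2*t)*t)) = (-12 + (6 - 2*t²))/(2*(6 - 2*t²)) = (-6 - 2*t²)/(2*(6 - 2*t²)))
√(o(-161) - 33667) = √((3 + (-161)²)/(2*(-3 + (-161)²)) - 33667) = √((3 + 25921)/(2*(-3 + 25921)) - 33667) = √((½)*25924/25918 - 33667) = √((½)*(1/25918)*25924 - 33667) = √(6481/12959 - 33667) = √(-436284172/12959) = 2*I*√1413451646237/12959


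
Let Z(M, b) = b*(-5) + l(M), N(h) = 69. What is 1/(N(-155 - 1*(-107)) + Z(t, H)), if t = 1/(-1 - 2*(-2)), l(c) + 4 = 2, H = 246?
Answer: -1/1163 ≈ -0.00085985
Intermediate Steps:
l(c) = -2 (l(c) = -4 + 2 = -2)
t = ⅓ (t = 1/(-1 + 4) = 1/3 = ⅓ ≈ 0.33333)
Z(M, b) = -2 - 5*b (Z(M, b) = b*(-5) - 2 = -5*b - 2 = -2 - 5*b)
1/(N(-155 - 1*(-107)) + Z(t, H)) = 1/(69 + (-2 - 5*246)) = 1/(69 + (-2 - 1230)) = 1/(69 - 1232) = 1/(-1163) = -1/1163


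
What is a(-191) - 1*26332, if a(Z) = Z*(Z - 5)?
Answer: 11104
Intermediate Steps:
a(Z) = Z*(-5 + Z)
a(-191) - 1*26332 = -191*(-5 - 191) - 1*26332 = -191*(-196) - 26332 = 37436 - 26332 = 11104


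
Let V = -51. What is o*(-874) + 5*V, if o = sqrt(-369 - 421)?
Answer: -255 - 874*I*sqrt(790) ≈ -255.0 - 24565.0*I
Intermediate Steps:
o = I*sqrt(790) (o = sqrt(-790) = I*sqrt(790) ≈ 28.107*I)
o*(-874) + 5*V = (I*sqrt(790))*(-874) + 5*(-51) = -874*I*sqrt(790) - 255 = -255 - 874*I*sqrt(790)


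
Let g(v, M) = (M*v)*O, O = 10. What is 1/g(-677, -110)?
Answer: 1/744700 ≈ 1.3428e-6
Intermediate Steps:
g(v, M) = 10*M*v (g(v, M) = (M*v)*10 = 10*M*v)
1/g(-677, -110) = 1/(10*(-110)*(-677)) = 1/744700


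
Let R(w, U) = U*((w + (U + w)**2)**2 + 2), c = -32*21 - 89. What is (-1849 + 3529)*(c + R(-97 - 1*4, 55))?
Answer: 375163696320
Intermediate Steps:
c = -761 (c = -672 - 89 = -761)
R(w, U) = U*(2 + (w + (U + w)**2)**2)
(-1849 + 3529)*(c + R(-97 - 1*4, 55)) = (-1849 + 3529)*(-761 + 55*(2 + ((-97 - 1*4) + (55 + (-97 - 1*4))**2)**2)) = 1680*(-761 + 55*(2 + ((-97 - 4) + (55 + (-97 - 4))**2)**2)) = 1680*(-761 + 55*(2 + (-101 + (55 - 101)**2)**2)) = 1680*(-761 + 55*(2 + (-101 + (-46)**2)**2)) = 1680*(-761 + 55*(2 + (-101 + 2116)**2)) = 1680*(-761 + 55*(2 + 2015**2)) = 1680*(-761 + 55*(2 + 4060225)) = 1680*(-761 + 55*4060227) = 1680*(-761 + 223312485) = 1680*223311724 = 375163696320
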